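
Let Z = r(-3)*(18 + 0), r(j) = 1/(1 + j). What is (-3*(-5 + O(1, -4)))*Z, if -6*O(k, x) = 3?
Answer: -297/2 ≈ -148.50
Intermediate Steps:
O(k, x) = -½ (O(k, x) = -⅙*3 = -½)
Z = -9 (Z = (18 + 0)/(1 - 3) = 18/(-2) = -½*18 = -9)
(-3*(-5 + O(1, -4)))*Z = -3*(-5 - ½)*(-9) = -3*(-11/2)*(-9) = (33/2)*(-9) = -297/2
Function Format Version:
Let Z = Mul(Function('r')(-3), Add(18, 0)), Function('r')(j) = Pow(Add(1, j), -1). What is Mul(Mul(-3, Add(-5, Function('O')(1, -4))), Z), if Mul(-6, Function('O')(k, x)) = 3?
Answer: Rational(-297, 2) ≈ -148.50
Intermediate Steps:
Function('O')(k, x) = Rational(-1, 2) (Function('O')(k, x) = Mul(Rational(-1, 6), 3) = Rational(-1, 2))
Z = -9 (Z = Mul(Pow(Add(1, -3), -1), Add(18, 0)) = Mul(Pow(-2, -1), 18) = Mul(Rational(-1, 2), 18) = -9)
Mul(Mul(-3, Add(-5, Function('O')(1, -4))), Z) = Mul(Mul(-3, Add(-5, Rational(-1, 2))), -9) = Mul(Mul(-3, Rational(-11, 2)), -9) = Mul(Rational(33, 2), -9) = Rational(-297, 2)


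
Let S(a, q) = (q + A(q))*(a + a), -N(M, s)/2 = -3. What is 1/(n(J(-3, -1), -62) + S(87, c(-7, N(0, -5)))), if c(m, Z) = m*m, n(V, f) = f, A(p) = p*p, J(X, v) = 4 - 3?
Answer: 1/426238 ≈ 2.3461e-6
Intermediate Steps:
J(X, v) = 1
A(p) = p²
N(M, s) = 6 (N(M, s) = -2*(-3) = 6)
c(m, Z) = m²
S(a, q) = 2*a*(q + q²) (S(a, q) = (q + q²)*(a + a) = (q + q²)*(2*a) = 2*a*(q + q²))
1/(n(J(-3, -1), -62) + S(87, c(-7, N(0, -5)))) = 1/(-62 + 2*87*(-7)²*(1 + (-7)²)) = 1/(-62 + 2*87*49*(1 + 49)) = 1/(-62 + 2*87*49*50) = 1/(-62 + 426300) = 1/426238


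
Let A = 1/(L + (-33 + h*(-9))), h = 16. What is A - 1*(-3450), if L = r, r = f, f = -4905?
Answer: 17532899/5082 ≈ 3450.0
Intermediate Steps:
r = -4905
L = -4905
A = -1/5082 (A = 1/(-4905 + (-33 + 16*(-9))) = 1/(-4905 + (-33 - 144)) = 1/(-4905 - 177) = 1/(-5082) = -1/5082 ≈ -0.00019677)
A - 1*(-3450) = -1/5082 - 1*(-3450) = -1/5082 + 3450 = 17532899/5082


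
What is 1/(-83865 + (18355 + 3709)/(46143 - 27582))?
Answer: -18561/1556596201 ≈ -1.1924e-5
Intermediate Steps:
1/(-83865 + (18355 + 3709)/(46143 - 27582)) = 1/(-83865 + 22064/18561) = 1/(-1556596201/18561) = -18561/1556596201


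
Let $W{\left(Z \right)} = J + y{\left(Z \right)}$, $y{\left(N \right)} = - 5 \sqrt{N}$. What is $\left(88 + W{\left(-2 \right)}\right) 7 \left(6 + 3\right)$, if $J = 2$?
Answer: $5670 - 315 i \sqrt{2} \approx 5670.0 - 445.48 i$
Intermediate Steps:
$W{\left(Z \right)} = 2 - 5 \sqrt{Z}$
$\left(88 + W{\left(-2 \right)}\right) 7 \left(6 + 3\right) = \left(88 + \left(2 - 5 \sqrt{-2}\right)\right) 7 \left(6 + 3\right) = \left(88 + \left(2 - 5 i \sqrt{2}\right)\right) 7 \cdot 9 = \left(88 + \left(2 - 5 i \sqrt{2}\right)\right) 63 = \left(90 - 5 i \sqrt{2}\right) 63 = 5670 - 315 i \sqrt{2}$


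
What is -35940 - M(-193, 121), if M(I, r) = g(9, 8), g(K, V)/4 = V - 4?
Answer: -35956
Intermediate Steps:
g(K, V) = -16 + 4*V (g(K, V) = 4*(V - 4) = 4*(-4 + V) = -16 + 4*V)
M(I, r) = 16 (M(I, r) = -16 + 4*8 = -16 + 32 = 16)
-35940 - M(-193, 121) = -35940 - 1*16 = -35940 - 16 = -35956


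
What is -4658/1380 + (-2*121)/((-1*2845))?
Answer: -258361/78522 ≈ -3.2903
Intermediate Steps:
-4658/1380 + (-2*121)/((-1*2845)) = -4658*1/1380 - 242/(-2845) = -2329/690 - 242*(-1/2845) = -2329/690 + 242/2845 = -258361/78522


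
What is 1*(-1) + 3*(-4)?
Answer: -13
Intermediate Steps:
1*(-1) + 3*(-4) = -1 - 12 = -13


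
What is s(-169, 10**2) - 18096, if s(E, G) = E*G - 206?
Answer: -35202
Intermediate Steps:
s(E, G) = -206 + E*G
s(-169, 10**2) - 18096 = (-206 - 169*10**2) - 18096 = (-206 - 169*100) - 18096 = (-206 - 16900) - 18096 = -17106 - 18096 = -35202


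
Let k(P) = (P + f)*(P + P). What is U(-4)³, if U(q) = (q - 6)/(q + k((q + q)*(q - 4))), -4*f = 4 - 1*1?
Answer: -125/66233489336 ≈ -1.8873e-9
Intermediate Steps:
f = -¾ (f = -(4 - 1*1)/4 = -(4 - 1)/4 = -¼*3 = -¾ ≈ -0.75000)
k(P) = 2*P*(-¾ + P) (k(P) = (P - ¾)*(P + P) = (-¾ + P)*(2*P) = 2*P*(-¾ + P))
U(q) = (-6 + q)/(q + q*(-4 + q)*(-3 + 8*q*(-4 + q))) (U(q) = (q - 6)/(q + ((q + q)*(q - 4))*(-3 + 4*((q + q)*(q - 4)))/2) = (-6 + q)/(q + ((2*q)*(-4 + q))*(-3 + 4*((2*q)*(-4 + q)))/2) = (-6 + q)/(q + (2*q*(-4 + q))*(-3 + 4*(2*q*(-4 + q)))/2) = (-6 + q)/(q + (2*q*(-4 + q))*(-3 + 8*q*(-4 + q))/2) = (-6 + q)/(q + q*(-4 + q)*(-3 + 8*q*(-4 + q))))
U(-4)³ = ((-6 - 4)/((-4)*(1 + (-4 - 4)*(-3 + 8*(-4)*(-4 - 4)))))³ = (-¼*(-10)/(1 - 8*(-3 + 8*(-4)*(-8))))³ = (-¼*(-10)/(1 - 8*(-3 + 256)))³ = (-¼*(-10)/(1 - 8*253))³ = (-¼*(-10)/(1 - 2024))³ = (-¼*(-10)/(-2023))³ = (-¼*(-1/2023)*(-10))³ = (-5/4046)³ = -125/66233489336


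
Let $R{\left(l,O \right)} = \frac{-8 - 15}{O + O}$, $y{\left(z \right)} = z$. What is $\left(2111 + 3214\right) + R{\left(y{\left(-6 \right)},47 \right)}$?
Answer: $\frac{500527}{94} \approx 5324.8$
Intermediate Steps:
$R{\left(l,O \right)} = - \frac{23}{2 O}$
$\left(2111 + 3214\right) + R{\left(y{\left(-6 \right)},47 \right)} = \left(2111 + 3214\right) - \frac{23}{2 \cdot 47} = 5325 - \frac{23}{94} = \frac{500527}{94}$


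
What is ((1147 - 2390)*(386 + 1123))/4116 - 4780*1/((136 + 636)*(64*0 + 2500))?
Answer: -7541865801/16549750 ≈ -455.71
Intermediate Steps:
((1147 - 2390)*(386 + 1123))/4116 - 4780*1/((136 + 636)*(64*0 + 2500)) = -1243*1509*(1/4116) - 4780*1/(772*(0 + 2500)) = -1875687*1/4116 - 4780/(772*2500) = -625229/1372 - 4780/1930000 = -625229/1372 - 4780*1/1930000 = -625229/1372 - 239/96500 = -7541865801/16549750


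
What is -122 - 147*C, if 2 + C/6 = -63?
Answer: 57208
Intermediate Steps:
C = -390 (C = -12 + 6*(-63) = -12 - 378 = -390)
-122 - 147*C = -122 - 147*(-390) = -122 + 57330 = 57208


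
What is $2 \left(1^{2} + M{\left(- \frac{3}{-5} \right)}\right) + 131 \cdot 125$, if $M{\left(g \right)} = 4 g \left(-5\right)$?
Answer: $16353$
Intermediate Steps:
$M{\left(g \right)} = - 20 g$
$2 \left(1^{2} + M{\left(- \frac{3}{-5} \right)}\right) + 131 \cdot 125 = 2 \left(1^{2} - 20 \left(- \frac{3}{-5}\right)\right) + 131 \cdot 125 = 2 \left(1 - 20 \left(\left(-3\right) \left(- \frac{1}{5}\right)\right)\right) + 16375 = 2 \left(1 - 12\right) + 16375 = 2 \left(-11\right) + 16375 = -22 + 16375 = 16353$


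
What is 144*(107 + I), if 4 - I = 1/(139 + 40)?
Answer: 2860992/179 ≈ 15983.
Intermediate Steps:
I = 715/179 (I = 4 - 1/(139 + 40) = 4 - 1/179 = 715/179 ≈ 3.9944)
144*(107 + I) = 144*(107 + 715/179) = 144*(19868/179) = 2860992/179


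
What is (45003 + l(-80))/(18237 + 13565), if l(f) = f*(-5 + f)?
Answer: 51803/31802 ≈ 1.6289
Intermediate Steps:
(45003 + l(-80))/(18237 + 13565) = (45003 - 80*(-5 - 80))/(18237 + 13565) = (45003 - 80*(-85))/31802 = (45003 + 6800)*(1/31802) = 51803*(1/31802) = 51803/31802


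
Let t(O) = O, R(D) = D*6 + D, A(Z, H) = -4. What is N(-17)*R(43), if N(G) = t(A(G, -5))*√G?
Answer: -1204*I*√17 ≈ -4964.2*I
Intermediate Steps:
R(D) = 7*D (R(D) = 6*D + D = 7*D)
N(G) = -4*√G
N(-17)*R(43) = (-4*I*√17)*(7*43) = -4*I*√17*301 = -1204*I*√17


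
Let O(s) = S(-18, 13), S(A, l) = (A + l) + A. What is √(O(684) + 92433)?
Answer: √92410 ≈ 303.99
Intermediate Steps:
S(A, l) = l + 2*A
O(s) = -23 (O(s) = 13 + 2*(-18) = 13 - 36 = -23)
√(O(684) + 92433) = √(-23 + 92433) = √92410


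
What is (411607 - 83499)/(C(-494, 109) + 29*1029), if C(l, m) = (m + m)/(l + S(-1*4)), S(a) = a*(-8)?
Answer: 37896474/3446581 ≈ 10.995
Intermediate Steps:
S(a) = -8*a
C(l, m) = 2*m/(32 + l) (C(l, m) = (m + m)/(l - (-8)*4) = (2*m)/(l - 8*(-4)) = (2*m)/(l + 32) = (2*m)/(32 + l) = 2*m/(32 + l))
(411607 - 83499)/(C(-494, 109) + 29*1029) = (411607 - 83499)/(2*109/(32 - 494) + 29*1029) = 328108/(2*109/(-462) + 29841) = 328108/(2*109*(-1/462) + 29841) = 328108/(-109/231 + 29841) = 328108/(6893162/231) = 328108*(231/6893162) = 37896474/3446581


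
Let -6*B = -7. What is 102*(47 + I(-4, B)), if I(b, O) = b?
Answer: 4386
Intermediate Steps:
B = 7/6 (B = -1/6*(-7) = 7/6 ≈ 1.1667)
102*(47 + I(-4, B)) = 102*(47 - 4) = 102*43 = 4386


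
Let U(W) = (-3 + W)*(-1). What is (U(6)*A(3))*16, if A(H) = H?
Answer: -144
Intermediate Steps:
U(W) = 3 - W
(U(6)*A(3))*16 = ((3 - 1*6)*3)*16 = ((3 - 6)*3)*16 = -3*3*16 = -9*16 = -144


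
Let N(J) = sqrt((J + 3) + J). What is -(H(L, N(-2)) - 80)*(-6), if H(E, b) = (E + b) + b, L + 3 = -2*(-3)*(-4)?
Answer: -642 + 12*I ≈ -642.0 + 12.0*I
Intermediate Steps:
L = -27 (L = -3 - 2*(-3)*(-4) = -3 + 6*(-4) = -3 - 24 = -27)
N(J) = sqrt(3 + 2*J) (N(J) = sqrt((3 + J) + J) = sqrt(3 + 2*J))
H(E, b) = E + 2*b
-(H(L, N(-2)) - 80)*(-6) = -((-27 + 2*sqrt(3 + 2*(-2))) - 80)*(-6) = -((-27 + 2*sqrt(3 - 4)) - 80)*(-6) = -((-27 + 2*sqrt(-1)) - 80)*(-6) = -((-27 + 2*I) - 80)*(-6) = -(-107 + 2*I)*(-6) = -(642 - 12*I) = -642 + 12*I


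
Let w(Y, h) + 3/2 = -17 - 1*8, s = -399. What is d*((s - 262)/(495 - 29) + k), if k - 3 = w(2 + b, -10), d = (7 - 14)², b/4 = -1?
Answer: -284494/233 ≈ -1221.0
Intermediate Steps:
b = -4 (b = 4*(-1) = -4)
d = 49 (d = (-7)² = 49)
w(Y, h) = -53/2 (w(Y, h) = -3/2 + (-17 - 1*8) = -3/2 + (-17 - 8) = -3/2 - 25 = -53/2)
k = -47/2 (k = 3 - 53/2 = -47/2 ≈ -23.500)
d*((s - 262)/(495 - 29) + k) = 49*((-399 - 262)/(495 - 29) - 47/2) = 49*(-661/466 - 47/2) = 49*(-5806/233) = -284494/233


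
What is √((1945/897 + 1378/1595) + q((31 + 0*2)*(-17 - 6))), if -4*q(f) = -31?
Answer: √88283025923235/2861430 ≈ 3.2836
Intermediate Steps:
q(f) = 31/4 (q(f) = -¼*(-31) = 31/4)
√((1945/897 + 1378/1595) + q((31 + 0*2)*(-17 - 6))) = √((1945/897 + 1378/1595) + 31/4) = √(4338341/1430715 + 31/4) = √(61705529/5722860) = √88283025923235/2861430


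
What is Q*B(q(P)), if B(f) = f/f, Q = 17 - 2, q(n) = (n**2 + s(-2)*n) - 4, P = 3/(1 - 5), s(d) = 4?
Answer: 15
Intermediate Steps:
P = -3/4 (P = 3/(-4) = 3*(-1/4) = -3/4 ≈ -0.75000)
q(n) = -4 + n**2 + 4*n (q(n) = (n**2 + 4*n) - 4 = -4 + n**2 + 4*n)
Q = 15
B(f) = 1
Q*B(q(P)) = 15*1 = 15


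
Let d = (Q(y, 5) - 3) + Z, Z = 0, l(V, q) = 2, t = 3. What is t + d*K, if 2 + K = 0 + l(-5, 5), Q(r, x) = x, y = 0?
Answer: 3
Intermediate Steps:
K = 0 (K = -2 + (0 + 2) = -2 + 2 = 0)
d = 2 (d = (5 - 3) + 0 = 2 + 0 = 2)
t + d*K = 3 + 2*0 = 3 + 0 = 3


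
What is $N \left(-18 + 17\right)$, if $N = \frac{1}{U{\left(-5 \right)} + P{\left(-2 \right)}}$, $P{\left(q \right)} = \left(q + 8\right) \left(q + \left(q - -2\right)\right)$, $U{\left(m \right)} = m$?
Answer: $\frac{1}{17} \approx 0.058824$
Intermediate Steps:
$P{\left(q \right)} = \left(2 + 2 q\right) \left(8 + q\right)$ ($P{\left(q \right)} = \left(8 + q\right) \left(q + \left(q + 2\right)\right) = \left(8 + q\right) \left(q + \left(2 + q\right)\right) = \left(8 + q\right) \left(2 + 2 q\right) = \left(2 + 2 q\right) \left(8 + q\right)$)
$N = - \frac{1}{17}$ ($N = \frac{1}{-5 + \left(16 + 2 \left(-2\right)^{2} + 18 \left(-2\right)\right)} = \frac{1}{-5 + \left(16 + 2 \cdot 4 - 36\right)} = \frac{1}{-5 + \left(16 + 8 - 36\right)} = \frac{1}{-5 - 12} = \frac{1}{-17} = - \frac{1}{17} \approx -0.058824$)
$N \left(-18 + 17\right) = - \frac{-18 + 17}{17} = \left(- \frac{1}{17}\right) \left(-1\right) = \frac{1}{17}$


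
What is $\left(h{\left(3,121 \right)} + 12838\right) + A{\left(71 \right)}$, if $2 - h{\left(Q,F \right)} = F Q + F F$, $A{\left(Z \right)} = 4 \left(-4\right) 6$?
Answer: $-2260$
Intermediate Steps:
$A{\left(Z \right)} = -96$ ($A{\left(Z \right)} = \left(-16\right) 6 = -96$)
$h{\left(Q,F \right)} = 2 - F^{2} - F Q$ ($h{\left(Q,F \right)} = 2 - \left(F Q + F F\right) = 2 - \left(F Q + F^{2}\right) = 2 - \left(F^{2} + F Q\right) = 2 - F^{2} - F Q$)
$\left(h{\left(3,121 \right)} + 12838\right) + A{\left(71 \right)} = \left(\left(2 - 121^{2} - 121 \cdot 3\right) + 12838\right) - 96 = \left(\left(2 - 14641 - 363\right) + 12838\right) - 96 = \left(-15002 + 12838\right) - 96 = -2164 - 96 = -2260$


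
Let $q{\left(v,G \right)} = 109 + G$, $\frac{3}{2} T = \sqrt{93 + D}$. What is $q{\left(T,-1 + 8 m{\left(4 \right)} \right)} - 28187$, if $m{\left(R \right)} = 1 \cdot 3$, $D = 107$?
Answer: $-28055$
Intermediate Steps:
$m{\left(R \right)} = 3$
$T = \frac{20 \sqrt{2}}{3}$ ($T = \frac{2 \sqrt{93 + 107}}{3} = \frac{2 \sqrt{200}}{3} = \frac{2 \cdot 10 \sqrt{2}}{3} = \frac{20 \sqrt{2}}{3} \approx 9.4281$)
$q{\left(T,-1 + 8 m{\left(4 \right)} \right)} - 28187 = \left(109 + \left(-1 + 8 \cdot 3\right)\right) - 28187 = \left(109 + \left(-1 + 24\right)\right) - 28187 = \left(109 + 23\right) - 28187 = 132 - 28187 = -28055$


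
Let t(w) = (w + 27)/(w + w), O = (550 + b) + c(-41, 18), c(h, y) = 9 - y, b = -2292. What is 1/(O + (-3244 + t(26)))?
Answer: -52/259687 ≈ -0.00020024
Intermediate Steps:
O = -1751 (O = (550 - 2292) + (9 - 1*18) = -1742 + (9 - 18) = -1742 - 9 = -1751)
t(w) = (27 + w)/(2*w) (t(w) = (27 + w)/((2*w)) = (27 + w)*(1/(2*w)) = (27 + w)/(2*w))
1/(O + (-3244 + t(26))) = 1/(-1751 + (-3244 + (½)*(27 + 26)/26)) = 1/(-1751 + (-3244 + (½)*(1/26)*53)) = 1/(-1751 + (-3244 + 53/52)) = 1/(-1751 - 168635/52) = 1/(-259687/52) = -52/259687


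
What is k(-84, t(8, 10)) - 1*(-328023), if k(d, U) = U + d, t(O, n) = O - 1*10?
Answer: 327937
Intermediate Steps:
t(O, n) = -10 + O (t(O, n) = O - 10 = -10 + O)
k(-84, t(8, 10)) - 1*(-328023) = ((-10 + 8) - 84) - 1*(-328023) = (-2 - 84) + 328023 = -86 + 328023 = 327937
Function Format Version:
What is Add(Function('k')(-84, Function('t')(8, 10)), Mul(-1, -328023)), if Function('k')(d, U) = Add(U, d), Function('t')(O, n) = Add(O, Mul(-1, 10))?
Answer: 327937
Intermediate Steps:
Function('t')(O, n) = Add(-10, O) (Function('t')(O, n) = Add(O, -10) = Add(-10, O))
Add(Function('k')(-84, Function('t')(8, 10)), Mul(-1, -328023)) = Add(Add(Add(-10, 8), -84), Mul(-1, -328023)) = Add(Add(-2, -84), 328023) = Add(-86, 328023) = 327937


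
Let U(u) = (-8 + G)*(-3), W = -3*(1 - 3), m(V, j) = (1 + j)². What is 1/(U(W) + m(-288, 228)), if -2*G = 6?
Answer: 1/52474 ≈ 1.9057e-5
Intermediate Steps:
G = -3 (G = -½*6 = -3)
W = 6 (W = -3*(-2) = 6)
U(u) = 33 (U(u) = (-8 - 3)*(-3) = -11*(-3) = 33)
1/(U(W) + m(-288, 228)) = 1/(33 + (1 + 228)²) = 1/(33 + 229²) = 1/(33 + 52441) = 1/52474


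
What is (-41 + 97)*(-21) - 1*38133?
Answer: -39309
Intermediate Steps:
(-41 + 97)*(-21) - 1*38133 = 56*(-21) - 38133 = -1176 - 38133 = -39309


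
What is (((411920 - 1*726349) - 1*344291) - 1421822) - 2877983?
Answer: -4958525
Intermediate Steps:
(((411920 - 1*726349) - 1*344291) - 1421822) - 2877983 = (((411920 - 726349) - 344291) - 1421822) - 2877983 = ((-314429 - 344291) - 1421822) - 2877983 = (-658720 - 1421822) - 2877983 = -2080542 - 2877983 = -4958525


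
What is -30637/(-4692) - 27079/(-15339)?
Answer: 198998537/23990196 ≈ 8.2950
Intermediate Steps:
-30637/(-4692) - 27079/(-15339) = -30637*(-1/4692) - 27079*(-1/15339) = 30637/4692 + 27079/15339 = 198998537/23990196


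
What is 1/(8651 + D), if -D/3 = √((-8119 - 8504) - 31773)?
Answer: 8651/75275365 + 6*I*√12099/75275365 ≈ 0.00011492 + 8.7674e-6*I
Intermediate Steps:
D = -6*I*√12099 (D = -3*√((-8119 - 8504) - 31773) = -3*√(-16623 - 31773) = -6*I*√12099 ≈ -659.97*I)
1/(8651 + D) = 1/(8651 - 6*I*√12099)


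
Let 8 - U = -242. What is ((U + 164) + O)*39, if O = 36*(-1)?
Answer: 14742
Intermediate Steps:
U = 250 (U = 8 - 1*(-242) = 8 + 242 = 250)
O = -36
((U + 164) + O)*39 = ((250 + 164) - 36)*39 = (414 - 36)*39 = 378*39 = 14742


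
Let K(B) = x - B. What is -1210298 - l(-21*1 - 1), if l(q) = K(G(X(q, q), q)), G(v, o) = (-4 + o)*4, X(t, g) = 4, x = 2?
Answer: -1210404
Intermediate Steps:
G(v, o) = -16 + 4*o
K(B) = 2 - B
l(q) = 18 - 4*q (l(q) = 2 - (-16 + 4*q) = 2 + (16 - 4*q) = 18 - 4*q)
-1210298 - l(-21*1 - 1) = -1210298 - (18 - 4*(-21*1 - 1)) = -1210298 - (18 - 4*(-21 - 1)) = -1210298 - (18 - 4*(-22)) = -1210298 - (18 + 88) = -1210298 - 1*106 = -1210298 - 106 = -1210404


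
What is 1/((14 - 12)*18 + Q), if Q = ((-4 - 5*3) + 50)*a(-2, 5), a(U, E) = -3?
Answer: -1/57 ≈ -0.017544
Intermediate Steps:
Q = -93 (Q = ((-4 - 5*3) + 50)*(-3) = ((-4 - 15) + 50)*(-3) = (-19 + 50)*(-3) = 31*(-3) = -93)
1/((14 - 12)*18 + Q) = 1/((14 - 12)*18 - 93) = 1/(2*18 - 93) = 1/(36 - 93) = 1/(-57) = -1/57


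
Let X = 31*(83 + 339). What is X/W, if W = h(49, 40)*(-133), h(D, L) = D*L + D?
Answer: -13082/267197 ≈ -0.048960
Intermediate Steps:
h(D, L) = D + D*L
X = 13082 (X = 31*422 = 13082)
W = -267197 (W = (49*(1 + 40))*(-133) = (49*41)*(-133) = 2009*(-133) = -267197)
X/W = 13082/(-267197) = 13082*(-1/267197) = -13082/267197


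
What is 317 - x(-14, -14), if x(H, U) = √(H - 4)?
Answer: 317 - 3*I*√2 ≈ 317.0 - 4.2426*I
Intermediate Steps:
x(H, U) = √(-4 + H)
317 - x(-14, -14) = 317 - √(-4 - 14) = 317 - √(-18) = 317 - 3*I*√2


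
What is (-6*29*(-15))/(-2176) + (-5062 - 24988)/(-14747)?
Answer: 13449565/16044736 ≈ 0.83825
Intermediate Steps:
(-6*29*(-15))/(-2176) + (-5062 - 24988)/(-14747) = -174*(-15)*(-1/2176) - 30050*(-1/14747) = 2610*(-1/2176) + 30050/14747 = -1305/1088 + 30050/14747 = 13449565/16044736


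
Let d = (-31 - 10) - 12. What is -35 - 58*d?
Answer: 3039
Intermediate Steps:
d = -53 (d = -41 - 12 = -53)
-35 - 58*d = -35 - 58*(-53) = -35 + 3074 = 3039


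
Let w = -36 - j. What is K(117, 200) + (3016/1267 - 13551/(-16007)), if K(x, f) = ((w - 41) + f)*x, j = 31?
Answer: 218368720145/20280869 ≈ 10767.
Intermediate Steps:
w = -67 (w = -36 - 1*31 = -36 - 31 = -67)
K(x, f) = x*(-108 + f) (K(x, f) = ((-67 - 41) + f)*x = (-108 + f)*x = x*(-108 + f))
K(117, 200) + (3016/1267 - 13551/(-16007)) = 117*(-108 + 200) + (3016/1267 - 13551/(-16007)) = 117*92 + (3016*(1/1267) - 13551*(-1/16007)) = 10764 + (3016/1267 + 13551/16007) = 10764 + 65446229/20280869 = 218368720145/20280869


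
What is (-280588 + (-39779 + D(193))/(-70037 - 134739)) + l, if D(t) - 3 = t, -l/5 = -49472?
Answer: -6804257345/204776 ≈ -33228.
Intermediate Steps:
l = 247360 (l = -5*(-49472) = 247360)
D(t) = 3 + t
(-280588 + (-39779 + D(193))/(-70037 - 134739)) + l = (-280588 + (-39779 + (3 + 193))/(-70037 - 134739)) + 247360 = (-280588 + (-39779 + 196)/(-204776)) + 247360 = (-280588 - 39583*(-1/204776)) + 247360 = (-280588 + 39583/204776) + 247360 = -57457648705/204776 + 247360 = -6804257345/204776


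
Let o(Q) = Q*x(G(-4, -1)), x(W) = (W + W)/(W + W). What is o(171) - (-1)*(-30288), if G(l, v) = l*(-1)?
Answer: -30117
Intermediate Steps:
G(l, v) = -l
x(W) = 1 (x(W) = (2*W)/((2*W)) = (2*W)*(1/(2*W)) = 1)
o(Q) = Q (o(Q) = Q*1 = Q)
o(171) - (-1)*(-30288) = 171 - (-1)*(-30288) = 171 - 1*30288 = 171 - 30288 = -30117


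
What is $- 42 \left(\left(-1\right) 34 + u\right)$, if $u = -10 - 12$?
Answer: $2352$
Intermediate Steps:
$u = -22$
$- 42 \left(\left(-1\right) 34 + u\right) = - 42 \left(\left(-1\right) 34 - 22\right) = - 42 \left(-34 - 22\right) = \left(-42\right) \left(-56\right) = 2352$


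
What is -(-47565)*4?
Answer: 190260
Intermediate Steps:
-(-47565)*4 = -15855*(-12) = 190260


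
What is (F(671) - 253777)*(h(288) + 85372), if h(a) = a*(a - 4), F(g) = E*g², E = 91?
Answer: 6806609495256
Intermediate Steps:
F(g) = 91*g²
h(a) = a*(-4 + a)
(F(671) - 253777)*(h(288) + 85372) = (91*671² - 253777)*(288*(-4 + 288) + 85372) = (91*450241 - 253777)*(288*284 + 85372) = (40971931 - 253777)*(81792 + 85372) = 40718154*167164 = 6806609495256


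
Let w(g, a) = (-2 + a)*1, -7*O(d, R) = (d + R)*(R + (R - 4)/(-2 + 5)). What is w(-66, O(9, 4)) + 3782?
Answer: 26408/7 ≈ 3772.6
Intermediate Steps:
O(d, R) = -(-4/3 + 4*R/3)*(R + d)/7 (O(d, R) = -(d + R)*(R + (R - 4)/(-2 + 5))/7 = -(R + d)*(R + (-4 + R)/3)/7 = -(R + d)*(R + (-4 + R)*(⅓))/7 = -(R + d)*(R + (-4/3 + R/3))/7 = -(R + d)*(-4/3 + 4*R/3)/7 = -(-4/3 + 4*R/3)*(R + d)/7)
w(g, a) = -2 + a
w(-66, O(9, 4)) + 3782 = (-2 + (-4/21*4² + (4/21)*4 + (4/21)*9 - 4/21*4*9)) + 3782 = (-2 + (-4/21*16 + 16/21 + 12/7 - 48/7)) + 3782 = (-2 + (-64/21 + 16/21 + 12/7 - 48/7)) + 3782 = (-2 - 52/7) + 3782 = -66/7 + 3782 = 26408/7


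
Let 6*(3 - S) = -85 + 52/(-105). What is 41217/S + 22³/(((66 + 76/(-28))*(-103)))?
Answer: 1184025027878/495850343 ≈ 2387.9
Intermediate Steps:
S = 10867/630 (S = 3 - (-85 + 52/(-105))/6 = 3 - (-85 + 52*(-1/105))/6 = 3 - (-85 - 52/105)/6 = 3 - ⅙*(-8977/105) = 3 + 8977/630 = 10867/630 ≈ 17.249)
41217/S + 22³/(((66 + 76/(-28))*(-103))) = 41217/(10867/630) + 22³/(((66 + 76/(-28))*(-103))) = 41217*(630/10867) + 10648/(((66 + 76*(-1/28))*(-103))) = 25966710/10867 + 10648/(((66 - 19/7)*(-103))) = 25966710/10867 + 10648/(((443/7)*(-103))) = 25966710/10867 + 10648/(-45629/7) = 25966710/10867 + 10648*(-7/45629) = 25966710/10867 - 74536/45629 = 1184025027878/495850343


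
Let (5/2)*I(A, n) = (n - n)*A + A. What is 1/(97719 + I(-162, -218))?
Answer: 5/488271 ≈ 1.0240e-5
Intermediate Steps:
I(A, n) = 2*A/5 (I(A, n) = 2*((n - n)*A + A)/5 = 2*(0*A + A)/5 = 2*(0 + A)/5 = 2*A/5)
1/(97719 + I(-162, -218)) = 1/(97719 + (⅖)*(-162)) = 1/(97719 - 324/5) = 1/(488271/5) = 5/488271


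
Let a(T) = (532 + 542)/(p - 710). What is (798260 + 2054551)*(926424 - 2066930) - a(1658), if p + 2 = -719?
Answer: -1551990125748224/477 ≈ -3.2536e+12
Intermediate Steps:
p = -721 (p = -2 - 719 = -721)
a(T) = -358/477 (a(T) = (532 + 542)/(-721 - 710) = 1074/(-1431) = 1074*(-1/1431) = -358/477)
(798260 + 2054551)*(926424 - 2066930) - a(1658) = (798260 + 2054551)*(926424 - 2066930) - 1*(-358/477) = 2852811*(-1140506) + 358/477 = -3253648062366 + 358/477 = -1551990125748224/477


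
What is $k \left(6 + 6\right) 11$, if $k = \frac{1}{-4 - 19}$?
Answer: $- \frac{132}{23} \approx -5.7391$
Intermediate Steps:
$k = - \frac{1}{23}$ ($k = \frac{1}{-23} = - \frac{1}{23} \approx -0.043478$)
$k \left(6 + 6\right) 11 = - \frac{6 + 6}{23} \cdot 11 = \left(- \frac{1}{23}\right) 12 \cdot 11 = \left(- \frac{12}{23}\right) 11 = - \frac{132}{23}$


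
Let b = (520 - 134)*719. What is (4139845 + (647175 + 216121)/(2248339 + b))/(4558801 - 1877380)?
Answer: 497939217761/322520424073 ≈ 1.5439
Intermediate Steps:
b = 277534 (b = 386*719 = 277534)
(4139845 + (647175 + 216121)/(2248339 + b))/(4558801 - 1877380) = (4139845 + (647175 + 216121)/(2248339 + 277534))/(4558801 - 1877380) = (4139845 + 863296/2525873)/2681421 = (4139845 + 863296*(1/2525873))*(1/2681421) = (4139845 + 123328/360839)*(1/2681421) = (1493817653283/360839)*(1/2681421) = 497939217761/322520424073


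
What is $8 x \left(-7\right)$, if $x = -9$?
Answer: $504$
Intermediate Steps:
$8 x \left(-7\right) = 8 \left(-9\right) \left(-7\right) = \left(-72\right) \left(-7\right) = 504$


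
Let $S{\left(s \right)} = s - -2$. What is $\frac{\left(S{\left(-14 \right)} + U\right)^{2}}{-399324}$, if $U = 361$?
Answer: $- \frac{121801}{399324} \approx -0.30502$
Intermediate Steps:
$S{\left(s \right)} = 2 + s$ ($S{\left(s \right)} = s + 2 = 2 + s$)
$\frac{\left(S{\left(-14 \right)} + U\right)^{2}}{-399324} = \frac{\left(\left(2 - 14\right) + 361\right)^{2}}{-399324} = \left(-12 + 361\right)^{2} \left(- \frac{1}{399324}\right) = 349^{2} \left(- \frac{1}{399324}\right) = 121801 \left(- \frac{1}{399324}\right) = - \frac{121801}{399324}$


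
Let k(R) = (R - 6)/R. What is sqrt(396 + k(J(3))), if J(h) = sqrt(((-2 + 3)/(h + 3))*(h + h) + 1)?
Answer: sqrt(397 - 3*sqrt(2)) ≈ 19.818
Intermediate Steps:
J(h) = sqrt(1 + 2*h/(3 + h)) (J(h) = sqrt((1/(3 + h))*(2*h) + 1) = sqrt((2*h)/(3 + h) + 1) = sqrt(2*h/(3 + h) + 1) = sqrt(1 + 2*h/(3 + h)))
k(R) = (-6 + R)/R
sqrt(396 + k(J(3))) = sqrt(396 + (-6 + sqrt(3)*sqrt((1 + 3)/(3 + 3)))/((sqrt(3)*sqrt((1 + 3)/(3 + 3))))) = sqrt(396 + (-6 + sqrt(3)*sqrt(4/6))/((sqrt(3)*sqrt(4/6)))) = sqrt(396 + (-6 + sqrt(3)*sqrt((1/6)*4))/((sqrt(3)*sqrt((1/6)*4)))) = sqrt(396 + (-6 + sqrt(3)*sqrt(2/3))/((sqrt(3)*sqrt(2/3)))) = sqrt(396 + (-6 + sqrt(3)*(sqrt(6)/3))/((sqrt(3)*(sqrt(6)/3)))) = sqrt(396 + (-6 + sqrt(2))/(sqrt(2))) = sqrt(396 + (sqrt(2)/2)*(-6 + sqrt(2))) = sqrt(396 + sqrt(2)*(-6 + sqrt(2))/2)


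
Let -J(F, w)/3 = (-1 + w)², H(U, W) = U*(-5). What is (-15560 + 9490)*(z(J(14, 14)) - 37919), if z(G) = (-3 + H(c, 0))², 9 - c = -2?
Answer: 209748850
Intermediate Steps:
c = 11 (c = 9 - 1*(-2) = 9 + 2 = 11)
H(U, W) = -5*U
J(F, w) = -3*(-1 + w)²
z(G) = 3364 (z(G) = (-3 - 5*11)² = (-3 - 55)² = (-58)² = 3364)
(-15560 + 9490)*(z(J(14, 14)) - 37919) = (-15560 + 9490)*(3364 - 37919) = -6070*(-34555) = 209748850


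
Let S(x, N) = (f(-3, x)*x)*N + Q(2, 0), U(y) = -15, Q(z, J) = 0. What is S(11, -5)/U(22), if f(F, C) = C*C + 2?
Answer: 451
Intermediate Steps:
f(F, C) = 2 + C² (f(F, C) = C² + 2 = 2 + C²)
S(x, N) = N*x*(2 + x²) (S(x, N) = ((2 + x²)*x)*N + 0 = (x*(2 + x²))*N + 0 = N*x*(2 + x²) + 0 = N*x*(2 + x²))
S(11, -5)/U(22) = -5*11*(2 + 11²)/(-15) = -5*11*(2 + 121)*(-1/15) = -5*11*123*(-1/15) = -6765*(-1/15) = 451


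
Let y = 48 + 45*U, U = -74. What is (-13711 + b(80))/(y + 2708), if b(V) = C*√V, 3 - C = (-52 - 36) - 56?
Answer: 13711/574 - 42*√5/41 ≈ 21.596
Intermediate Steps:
C = 147 (C = 3 - ((-52 - 36) - 56) = 3 - (-88 - 56) = 3 - 1*(-144) = 3 + 144 = 147)
b(V) = 147*√V
y = -3282 (y = 48 + 45*(-74) = 48 - 3330 = -3282)
(-13711 + b(80))/(y + 2708) = (-13711 + 147*√80)/(-3282 + 2708) = (-13711 + 147*(4*√5))/(-574) = (-13711 + 588*√5)*(-1/574) = 13711/574 - 42*√5/41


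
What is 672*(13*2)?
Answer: 17472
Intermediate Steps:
672*(13*2) = 672*26 = 17472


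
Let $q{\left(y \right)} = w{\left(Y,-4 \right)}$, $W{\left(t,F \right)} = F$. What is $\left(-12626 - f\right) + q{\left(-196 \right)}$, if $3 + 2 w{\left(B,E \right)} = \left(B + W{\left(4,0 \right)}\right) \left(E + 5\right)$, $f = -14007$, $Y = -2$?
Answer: $\frac{2757}{2} \approx 1378.5$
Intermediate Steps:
$w{\left(B,E \right)} = - \frac{3}{2} + \frac{B \left(5 + E\right)}{2}$ ($w{\left(B,E \right)} = - \frac{3}{2} + \frac{\left(B + 0\right) \left(E + 5\right)}{2} = - \frac{3}{2} + \frac{B \left(5 + E\right)}{2}$)
$q{\left(y \right)} = - \frac{5}{2}$ ($q{\left(y \right)} = - \frac{3}{2} + \frac{5}{2} \left(-2\right) + \frac{1}{2} \left(-2\right) \left(-4\right) = - \frac{3}{2} - 5 + 4 = - \frac{5}{2}$)
$\left(-12626 - f\right) + q{\left(-196 \right)} = \left(-12626 - -14007\right) - \frac{5}{2} = \left(-12626 + 14007\right) - \frac{5}{2} = 1381 - \frac{5}{2} = \frac{2757}{2}$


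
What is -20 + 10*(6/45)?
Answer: -56/3 ≈ -18.667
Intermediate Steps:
-20 + 10*(6/45) = -20 + 10*(6*(1/45)) = -20 + 10*(2/15) = -20 + 4/3 = -56/3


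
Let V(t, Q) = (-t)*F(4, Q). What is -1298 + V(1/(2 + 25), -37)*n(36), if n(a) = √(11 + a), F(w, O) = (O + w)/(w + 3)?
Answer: -1298 + 11*√47/63 ≈ -1296.8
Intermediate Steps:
F(w, O) = (O + w)/(3 + w)
V(t, Q) = -t*(4/7 + Q/7) (V(t, Q) = (-t)*((Q + 4)/(3 + 4)) = (-t)*((4 + Q)/7) = (-t)*(4/7 + Q/7) = -t*(4/7 + Q/7))
-1298 + V(1/(2 + 25), -37)*n(36) = -1298 + (-(4 - 37)/(7*(2 + 25)))*√(11 + 36) = -1298 + (-⅐*(-33)/27)*√47 = -1298 + (-⅐*1/27*(-33))*√47 = -1298 + 11*√47/63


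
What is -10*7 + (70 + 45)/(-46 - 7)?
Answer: -3825/53 ≈ -72.170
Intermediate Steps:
-10*7 + (70 + 45)/(-46 - 7) = -70 + 115/(-53) = -70 + 115*(-1/53) = -70 - 115/53 = -3825/53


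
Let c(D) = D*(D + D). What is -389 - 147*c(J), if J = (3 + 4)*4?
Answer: -230885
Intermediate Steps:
J = 28 (J = 7*4 = 28)
c(D) = 2*D² (c(D) = D*(2*D) = 2*D²)
-389 - 147*c(J) = -389 - 294*28² = -389 - 294*784 = -389 - 147*1568 = -389 - 230496 = -230885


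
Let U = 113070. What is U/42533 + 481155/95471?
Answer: 31259871585/4060668043 ≈ 7.6982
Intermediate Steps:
U/42533 + 481155/95471 = 113070/42533 + 481155/95471 = 31259871585/4060668043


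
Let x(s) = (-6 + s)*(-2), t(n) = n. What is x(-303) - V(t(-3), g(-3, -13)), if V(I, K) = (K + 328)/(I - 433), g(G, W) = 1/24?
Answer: 6474625/10464 ≈ 618.75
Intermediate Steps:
g(G, W) = 1/24
V(I, K) = (328 + K)/(-433 + I)
x(s) = 12 - 2*s
x(-303) - V(t(-3), g(-3, -13)) = (12 - 2*(-303)) - (328 + 1/24)/(-433 - 3) = (12 + 606) - 7873/((-436)*24) = 618 - (-1)*7873/(436*24) = 618 - 1*(-7873/10464) = 618 + 7873/10464 = 6474625/10464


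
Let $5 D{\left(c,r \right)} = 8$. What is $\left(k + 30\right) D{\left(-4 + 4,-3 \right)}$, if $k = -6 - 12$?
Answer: $\frac{96}{5} \approx 19.2$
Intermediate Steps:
$D{\left(c,r \right)} = \frac{8}{5}$ ($D{\left(c,r \right)} = \frac{1}{5} \cdot 8 = \frac{8}{5}$)
$k = -18$
$\left(k + 30\right) D{\left(-4 + 4,-3 \right)} = \left(-18 + 30\right) \frac{8}{5} = 12 \cdot \frac{8}{5} = \frac{96}{5}$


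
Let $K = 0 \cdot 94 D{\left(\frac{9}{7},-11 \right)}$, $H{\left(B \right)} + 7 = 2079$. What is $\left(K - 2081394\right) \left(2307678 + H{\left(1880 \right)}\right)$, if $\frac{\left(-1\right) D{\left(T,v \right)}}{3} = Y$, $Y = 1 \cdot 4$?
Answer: $-4807499791500$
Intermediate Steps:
$Y = 4$
$D{\left(T,v \right)} = -12$ ($D{\left(T,v \right)} = \left(-3\right) 4 = -12$)
$H{\left(B \right)} = 2072$ ($H{\left(B \right)} = -7 + 2079 = 2072$)
$K = 0$ ($K = 0 \cdot 94 \left(-12\right) = 0 \left(-12\right) = 0$)
$\left(K - 2081394\right) \left(2307678 + H{\left(1880 \right)}\right) = \left(0 - 2081394\right) \left(2307678 + 2072\right) = \left(-2081394\right) 2309750 = -4807499791500$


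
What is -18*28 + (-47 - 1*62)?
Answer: -613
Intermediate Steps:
-18*28 + (-47 - 1*62) = -504 + (-47 - 62) = -504 - 109 = -613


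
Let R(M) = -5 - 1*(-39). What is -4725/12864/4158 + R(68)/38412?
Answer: 65621/82355328 ≈ 0.00079680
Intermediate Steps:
R(M) = 34 (R(M) = -5 + 39 = 34)
-4725/12864/4158 + R(68)/38412 = -4725/12864/4158 + 34/38412 = -4725*1/12864*(1/4158) + 34*(1/38412) = -1575/4288*1/4158 + 17/19206 = -25/283008 + 17/19206 = 65621/82355328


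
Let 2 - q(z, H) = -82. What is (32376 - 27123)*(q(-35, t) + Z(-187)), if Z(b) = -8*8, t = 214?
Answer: 105060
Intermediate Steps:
Z(b) = -64
q(z, H) = 84 (q(z, H) = 2 - 1*(-82) = 2 + 82 = 84)
(32376 - 27123)*(q(-35, t) + Z(-187)) = (32376 - 27123)*(84 - 64) = 5253*20 = 105060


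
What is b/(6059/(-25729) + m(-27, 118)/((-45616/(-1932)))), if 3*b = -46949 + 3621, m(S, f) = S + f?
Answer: -12713020821248/3185309703 ≈ -3991.1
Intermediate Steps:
b = -43328/3 (b = (-46949 + 3621)/3 = (⅓)*(-43328) = -43328/3 ≈ -14443.)
b/(6059/(-25729) + m(-27, 118)/((-45616/(-1932)))) = -43328/(3*(6059/(-25729) + (-27 + 118)/((-45616/(-1932))))) = -43328/(3*(6059*(-1/25729) + 91/((-45616*(-1/1932))))) = -43328/(3*(-6059/25729 + 91/(11404/483))) = -43328/(3*(-6059/25729 + 91*(483/11404))) = -43328/(3*(-6059/25729 + 43953/11404)) = -43328/(3*1061769901/293413516) = -43328/3*293413516/1061769901 = -12713020821248/3185309703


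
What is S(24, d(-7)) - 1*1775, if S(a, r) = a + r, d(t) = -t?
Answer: -1744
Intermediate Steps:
S(24, d(-7)) - 1*1775 = (24 - 1*(-7)) - 1*1775 = (24 + 7) - 1775 = 31 - 1775 = -1744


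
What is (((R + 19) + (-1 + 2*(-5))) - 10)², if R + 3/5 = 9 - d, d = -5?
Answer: 3249/25 ≈ 129.96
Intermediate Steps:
R = 67/5 (R = -⅗ + (9 - 1*(-5)) = -⅗ + (9 + 5) = -⅗ + 14 = 67/5 ≈ 13.400)
(((R + 19) + (-1 + 2*(-5))) - 10)² = (((67/5 + 19) + (-1 + 2*(-5))) - 10)² = ((162/5 + (-1 - 10)) - 10)² = ((162/5 - 11) - 10)² = (107/5 - 10)² = (57/5)² = 3249/25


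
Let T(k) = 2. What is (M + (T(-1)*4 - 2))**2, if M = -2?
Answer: 16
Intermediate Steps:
(M + (T(-1)*4 - 2))**2 = (-2 + (2*4 - 2))**2 = (-2 + (8 - 2))**2 = (-2 + 6)**2 = 4**2 = 16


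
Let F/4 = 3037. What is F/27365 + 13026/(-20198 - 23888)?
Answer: 89550119/603206695 ≈ 0.14846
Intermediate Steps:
F = 12148 (F = 4*3037 = 12148)
F/27365 + 13026/(-20198 - 23888) = 12148/27365 + 13026/(-20198 - 23888) = 12148*(1/27365) + 13026/(-44086) = 12148/27365 + 13026*(-1/44086) = 12148/27365 - 6513/22043 = 89550119/603206695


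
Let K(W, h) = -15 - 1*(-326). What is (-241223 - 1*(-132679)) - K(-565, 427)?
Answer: -108855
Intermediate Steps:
K(W, h) = 311 (K(W, h) = -15 + 326 = 311)
(-241223 - 1*(-132679)) - K(-565, 427) = (-241223 - 1*(-132679)) - 1*311 = (-241223 + 132679) - 311 = -108544 - 311 = -108855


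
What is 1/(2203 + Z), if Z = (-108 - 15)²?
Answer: 1/17332 ≈ 5.7697e-5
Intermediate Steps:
Z = 15129 (Z = (-123)² = 15129)
1/(2203 + Z) = 1/(2203 + 15129) = 1/17332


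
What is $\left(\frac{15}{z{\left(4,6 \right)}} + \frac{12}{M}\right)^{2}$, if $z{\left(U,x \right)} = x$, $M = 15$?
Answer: $\frac{1089}{100} \approx 10.89$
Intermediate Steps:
$\left(\frac{15}{z{\left(4,6 \right)}} + \frac{12}{M}\right)^{2} = \left(\frac{15}{6} + \frac{12}{15}\right)^{2} = \left(15 \cdot \frac{1}{6} + 12 \cdot \frac{1}{15}\right)^{2} = \left(\frac{5}{2} + \frac{4}{5}\right)^{2} = \left(\frac{33}{10}\right)^{2} = \frac{1089}{100}$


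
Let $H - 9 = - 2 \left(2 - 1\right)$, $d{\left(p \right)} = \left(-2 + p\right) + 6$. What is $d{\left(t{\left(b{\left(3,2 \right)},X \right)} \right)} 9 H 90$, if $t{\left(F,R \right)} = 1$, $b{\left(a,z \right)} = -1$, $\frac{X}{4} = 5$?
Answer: $28350$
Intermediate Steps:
$X = 20$ ($X = 4 \cdot 5 = 20$)
$d{\left(p \right)} = 4 + p$
$H = 7$ ($H = 9 - 2 \left(2 - 1\right) = 9 - 2 = 7$)
$d{\left(t{\left(b{\left(3,2 \right)},X \right)} \right)} 9 H 90 = \left(4 + 1\right) 9 \cdot 7 \cdot 90 = 5 \cdot 63 \cdot 90 = 315 \cdot 90 = 28350$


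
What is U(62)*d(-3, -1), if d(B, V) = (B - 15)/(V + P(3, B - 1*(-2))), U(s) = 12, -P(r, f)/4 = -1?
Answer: -72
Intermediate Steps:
P(r, f) = 4 (P(r, f) = -4*(-1) = 4)
d(B, V) = (-15 + B)/(4 + V) (d(B, V) = (B - 15)/(V + 4) = (-15 + B)/(4 + V))
U(62)*d(-3, -1) = 12*((-15 - 3)/(4 - 1)) = 12*(-18/3) = 12*((⅓)*(-18)) = 12*(-6) = -72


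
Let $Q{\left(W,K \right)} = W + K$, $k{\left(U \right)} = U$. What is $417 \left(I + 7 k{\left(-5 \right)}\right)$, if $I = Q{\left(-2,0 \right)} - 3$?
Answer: $-16680$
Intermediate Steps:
$Q{\left(W,K \right)} = K + W$
$I = -5$ ($I = \left(0 - 2\right) - 3 = -2 - 3 = -5$)
$417 \left(I + 7 k{\left(-5 \right)}\right) = 417 \left(-5 + 7 \left(-5\right)\right) = 417 \left(-5 - 35\right) = 417 \left(-40\right) = -16680$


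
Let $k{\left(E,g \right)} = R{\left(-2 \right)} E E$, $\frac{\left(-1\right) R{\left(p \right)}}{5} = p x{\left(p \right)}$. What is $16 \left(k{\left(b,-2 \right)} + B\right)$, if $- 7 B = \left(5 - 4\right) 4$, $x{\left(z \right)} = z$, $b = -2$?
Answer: $- \frac{9024}{7} \approx -1289.1$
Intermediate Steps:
$R{\left(p \right)} = - 5 p^{2}$ ($R{\left(p \right)} = - 5 p p = - 5 p^{2}$)
$k{\left(E,g \right)} = - 20 E^{2}$ ($k{\left(E,g \right)} = - 5 \left(-2\right)^{2} E E = \left(-5\right) 4 E E = - 20 E E = - 20 E^{2}$)
$B = - \frac{4}{7}$ ($B = - \frac{\left(5 - 4\right) 4}{7} = - \frac{1 \cdot 4}{7} = \left(- \frac{1}{7}\right) 4 = - \frac{4}{7} \approx -0.57143$)
$16 \left(k{\left(b,-2 \right)} + B\right) = 16 \left(- 20 \left(-2\right)^{2} - \frac{4}{7}\right) = 16 \left(\left(-20\right) 4 - \frac{4}{7}\right) = 16 \left(-80 - \frac{4}{7}\right) = 16 \left(- \frac{564}{7}\right) = - \frac{9024}{7}$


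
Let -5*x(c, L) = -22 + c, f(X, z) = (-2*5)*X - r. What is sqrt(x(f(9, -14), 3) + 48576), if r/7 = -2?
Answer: sqrt(1214890)/5 ≈ 220.44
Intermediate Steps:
r = -14 (r = 7*(-2) = -14)
f(X, z) = 14 - 10*X (f(X, z) = (-2*5)*X - 1*(-14) = -10*X + 14 = 14 - 10*X)
x(c, L) = 22/5 - c/5 (x(c, L) = -(-22 + c)/5 = 22/5 - c/5)
sqrt(x(f(9, -14), 3) + 48576) = sqrt((22/5 - (14 - 10*9)/5) + 48576) = sqrt((22/5 - (14 - 90)/5) + 48576) = sqrt((22/5 - 1/5*(-76)) + 48576) = sqrt((22/5 + 76/5) + 48576) = sqrt(98/5 + 48576) = sqrt(242978/5) = sqrt(1214890)/5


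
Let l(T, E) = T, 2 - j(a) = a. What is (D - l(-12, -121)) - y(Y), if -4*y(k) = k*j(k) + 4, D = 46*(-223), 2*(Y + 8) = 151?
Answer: -181605/16 ≈ -11350.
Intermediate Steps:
Y = 135/2 (Y = -8 + (½)*151 = -8 + 151/2 = 135/2 ≈ 67.500)
j(a) = 2 - a
D = -10258
y(k) = -1 - k*(2 - k)/4 (y(k) = -(k*(2 - k) + 4)/4 = -(4 + k*(2 - k))/4 = -1 - k*(2 - k)/4)
(D - l(-12, -121)) - y(Y) = (-10258 - 1*(-12)) - (-1 + (¼)*(135/2)*(-2 + 135/2)) = (-10258 + 12) - (-1 + (¼)*(135/2)*(131/2)) = -10246 - (-1 + 17685/16) = -10246 - 1*17669/16 = -10246 - 17669/16 = -181605/16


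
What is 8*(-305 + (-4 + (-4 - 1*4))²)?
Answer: -1288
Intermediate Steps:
8*(-305 + (-4 + (-4 - 1*4))²) = 8*(-305 + (-4 + (-4 - 4))²) = 8*(-305 + (-4 - 8)²) = 8*(-305 + (-12)²) = 8*(-305 + 144) = 8*(-161) = -1288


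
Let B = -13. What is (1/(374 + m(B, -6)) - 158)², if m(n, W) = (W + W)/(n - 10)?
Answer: 1852291058121/74200996 ≈ 24963.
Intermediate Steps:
m(n, W) = 2*W/(-10 + n) (m(n, W) = (2*W)/(-10 + n) = 2*W/(-10 + n))
(1/(374 + m(B, -6)) - 158)² = (1/(374 + 2*(-6)/(-10 - 13)) - 158)² = (1/(374 + 2*(-6)/(-23)) - 158)² = (1/(374 + 2*(-6)*(-1/23)) - 158)² = (1/(374 + 12/23) - 158)² = (1/(8614/23) - 158)² = (23/8614 - 158)² = (-1360989/8614)² = 1852291058121/74200996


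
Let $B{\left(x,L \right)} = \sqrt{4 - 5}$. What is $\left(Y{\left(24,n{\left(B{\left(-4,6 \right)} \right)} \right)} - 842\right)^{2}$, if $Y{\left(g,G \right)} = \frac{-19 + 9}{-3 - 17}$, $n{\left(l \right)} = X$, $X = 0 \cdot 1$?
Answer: $\frac{2832489}{4} \approx 7.0812 \cdot 10^{5}$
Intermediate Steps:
$X = 0$
$B{\left(x,L \right)} = i$ ($B{\left(x,L \right)} = \sqrt{-1} = i$)
$n{\left(l \right)} = 0$
$Y{\left(g,G \right)} = \frac{1}{2}$ ($Y{\left(g,G \right)} = - \frac{10}{-20} = \left(-10\right) \left(- \frac{1}{20}\right) = \frac{1}{2}$)
$\left(Y{\left(24,n{\left(B{\left(-4,6 \right)} \right)} \right)} - 842\right)^{2} = \left(\frac{1}{2} - 842\right)^{2} = \left(- \frac{1683}{2}\right)^{2} = \frac{2832489}{4}$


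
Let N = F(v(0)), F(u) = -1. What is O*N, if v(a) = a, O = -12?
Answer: 12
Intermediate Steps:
N = -1
O*N = -12*(-1) = 12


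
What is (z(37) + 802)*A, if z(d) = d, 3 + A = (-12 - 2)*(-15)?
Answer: 173673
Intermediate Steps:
A = 207 (A = -3 + (-12 - 2)*(-15) = -3 - 14*(-15) = -3 + 210 = 207)
(z(37) + 802)*A = (37 + 802)*207 = 839*207 = 173673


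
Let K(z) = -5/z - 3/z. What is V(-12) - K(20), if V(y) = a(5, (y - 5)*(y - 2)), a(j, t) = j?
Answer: 27/5 ≈ 5.4000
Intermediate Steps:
V(y) = 5
K(z) = -8/z
V(-12) - K(20) = 5 - (-8)/20 = 5 - 1*(-2/5) = 5 + 2/5 = 27/5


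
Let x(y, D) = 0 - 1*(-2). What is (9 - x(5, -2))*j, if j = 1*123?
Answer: 861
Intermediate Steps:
x(y, D) = 2 (x(y, D) = 0 + 2 = 2)
j = 123
(9 - x(5, -2))*j = (9 - 1*2)*123 = (9 - 2)*123 = 7*123 = 861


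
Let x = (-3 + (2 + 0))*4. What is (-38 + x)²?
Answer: 1764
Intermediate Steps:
x = -4 (x = (-3 + 2)*4 = -1*4 = -4)
(-38 + x)² = (-38 - 4)² = (-42)² = 1764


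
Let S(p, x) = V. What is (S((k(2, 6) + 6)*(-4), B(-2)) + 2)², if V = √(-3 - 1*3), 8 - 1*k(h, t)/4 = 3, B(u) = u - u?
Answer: (2 + I*√6)² ≈ -2.0 + 9.798*I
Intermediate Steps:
B(u) = 0
k(h, t) = 20 (k(h, t) = 32 - 4*3 = 32 - 12 = 20)
V = I*√6 (V = √(-3 - 3) = √(-6) = I*√6 ≈ 2.4495*I)
S(p, x) = I*√6
(S((k(2, 6) + 6)*(-4), B(-2)) + 2)² = (I*√6 + 2)² = (2 + I*√6)²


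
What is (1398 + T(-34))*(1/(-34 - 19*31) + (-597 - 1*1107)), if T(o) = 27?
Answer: -1512770025/623 ≈ -2.4282e+6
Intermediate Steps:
(1398 + T(-34))*(1/(-34 - 19*31) + (-597 - 1*1107)) = (1398 + 27)*(1/(-34 - 19*31) + (-597 - 1*1107)) = 1425*(1/(-34 - 589) + (-597 - 1107)) = 1425*(1/(-623) - 1704) = 1425*(-1/623 - 1704) = 1425*(-1061593/623) = -1512770025/623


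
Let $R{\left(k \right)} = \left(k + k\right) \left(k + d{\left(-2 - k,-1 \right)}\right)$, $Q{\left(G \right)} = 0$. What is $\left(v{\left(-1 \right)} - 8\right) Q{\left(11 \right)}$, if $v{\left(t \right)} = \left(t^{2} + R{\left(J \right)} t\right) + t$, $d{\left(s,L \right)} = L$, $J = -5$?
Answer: $0$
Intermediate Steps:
$R{\left(k \right)} = 2 k \left(-1 + k\right)$ ($R{\left(k \right)} = \left(k + k\right) \left(k - 1\right) = 2 k \left(-1 + k\right)$)
$v{\left(t \right)} = t^{2} + 61 t$ ($v{\left(t \right)} = \left(t^{2} + 2 \left(-5\right) \left(-1 - 5\right) t\right) + t = \left(t^{2} + 2 \left(-5\right) \left(-6\right) t\right) + t = \left(t^{2} + 60 t\right) + t = t^{2} + 61 t$)
$\left(v{\left(-1 \right)} - 8\right) Q{\left(11 \right)} = \left(- (61 - 1) - 8\right) 0 = \left(\left(-1\right) 60 - 8\right) 0 = \left(-60 - 8\right) 0 = \left(-68\right) 0 = 0$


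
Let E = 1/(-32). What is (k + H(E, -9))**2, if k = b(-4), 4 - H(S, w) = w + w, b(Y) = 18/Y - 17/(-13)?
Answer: 239121/676 ≈ 353.73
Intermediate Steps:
b(Y) = 17/13 + 18/Y (b(Y) = 18/Y - 17*(-1/13) = 18/Y + 17/13 = 17/13 + 18/Y)
E = -1/32 ≈ -0.031250
H(S, w) = 4 - 2*w (H(S, w) = 4 - (w + w) = 4 - 2*w)
k = -83/26 (k = 17/13 + 18/(-4) = 17/13 + 18*(-1/4) = 17/13 - 9/2 = -83/26 ≈ -3.1923)
(k + H(E, -9))**2 = (-83/26 + (4 - 2*(-9)))**2 = (-83/26 + (4 + 18))**2 = (-83/26 + 22)**2 = (489/26)**2 = 239121/676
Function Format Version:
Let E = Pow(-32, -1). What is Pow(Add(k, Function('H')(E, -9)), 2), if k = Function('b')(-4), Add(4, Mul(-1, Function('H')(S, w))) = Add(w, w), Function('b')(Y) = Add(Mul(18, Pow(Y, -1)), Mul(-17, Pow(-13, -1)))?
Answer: Rational(239121, 676) ≈ 353.73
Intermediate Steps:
Function('b')(Y) = Add(Rational(17, 13), Mul(18, Pow(Y, -1))) (Function('b')(Y) = Add(Mul(18, Pow(Y, -1)), Mul(-17, Rational(-1, 13))) = Add(Mul(18, Pow(Y, -1)), Rational(17, 13)) = Add(Rational(17, 13), Mul(18, Pow(Y, -1))))
E = Rational(-1, 32) ≈ -0.031250
Function('H')(S, w) = Add(4, Mul(-2, w)) (Function('H')(S, w) = Add(4, Mul(-1, Add(w, w))) = Add(4, Mul(-1, Mul(2, w))) = Add(4, Mul(-2, w)))
k = Rational(-83, 26) (k = Add(Rational(17, 13), Mul(18, Pow(-4, -1))) = Add(Rational(17, 13), Mul(18, Rational(-1, 4))) = Add(Rational(17, 13), Rational(-9, 2)) = Rational(-83, 26) ≈ -3.1923)
Pow(Add(k, Function('H')(E, -9)), 2) = Pow(Add(Rational(-83, 26), Add(4, Mul(-2, -9))), 2) = Pow(Add(Rational(-83, 26), Add(4, 18)), 2) = Pow(Add(Rational(-83, 26), 22), 2) = Pow(Rational(489, 26), 2) = Rational(239121, 676)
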